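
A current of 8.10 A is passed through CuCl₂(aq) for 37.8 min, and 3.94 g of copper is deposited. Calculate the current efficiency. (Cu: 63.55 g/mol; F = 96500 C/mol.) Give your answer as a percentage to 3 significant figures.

65.1%

Q = 8.10 × 2268 = 18370 C
n(e⁻) = 18370 / 96500 = 0.1904 mol
Cu²⁺ + 2e⁻ → Cu, so theoretical n(Cu) = 0.09520 mol → 6.050 g
Efficiency = 3.94 / 6.050 = 0.6512 = 65.1%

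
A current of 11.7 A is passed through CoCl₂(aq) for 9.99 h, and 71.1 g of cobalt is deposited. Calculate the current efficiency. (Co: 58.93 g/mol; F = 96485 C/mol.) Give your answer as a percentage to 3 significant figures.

Q = 11.7 × 35964 = 4.208×10^5 C
n(e⁻) = 4.208×10^5 / 96485 = 4.361 mol
Co²⁺ + 2e⁻ → Co, so theoretical n(Co) = 2.181 mol → 128.5 g
Efficiency = 71.1 / 128.5 = 0.5533 = 55.3%

55.3%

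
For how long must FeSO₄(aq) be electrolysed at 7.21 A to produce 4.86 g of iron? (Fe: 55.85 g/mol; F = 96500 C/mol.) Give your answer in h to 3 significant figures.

0.647 h

n(Fe) = 4.86 / 55.85 = 0.08702 mol
Fe²⁺ + 2e⁻ → Fe, so n(e⁻) = 2 × 0.08702 = 0.1740 mol
Q = 0.1740 × 96500 = 16790 C
t = Q / I = 16790 / 7.21 = 2329 s = 0.647 h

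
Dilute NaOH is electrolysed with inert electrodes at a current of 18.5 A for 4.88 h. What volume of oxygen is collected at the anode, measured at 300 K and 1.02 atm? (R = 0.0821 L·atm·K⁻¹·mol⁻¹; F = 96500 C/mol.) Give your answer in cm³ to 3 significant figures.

20300 cm³

Q = It = 18.5 × 17568 = 3.250×10^5 C
Moles of electrons = 3.250×10^5 / 96500 = 3.368 mol
2H₂O → O₂ + 4H⁺ + 4e⁻, so n(O₂) = 3.368 / 4 = 0.8420 mol
V = nRT/P = 0.8420 × 0.0821 × 300 / 1.02 = 20.33 L
= 20300 cm³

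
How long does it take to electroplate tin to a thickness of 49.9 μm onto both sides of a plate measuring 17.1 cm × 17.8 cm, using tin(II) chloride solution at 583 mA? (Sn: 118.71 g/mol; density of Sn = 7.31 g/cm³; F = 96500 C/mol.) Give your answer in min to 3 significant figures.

Plated area = 2 × 17.1 × 17.8 = 608.8 cm²
Volume = 608.8 × 49.9×10⁻⁴ cm = 3.038 cm³
m(Sn) = 3.038 × 7.31 = 22.21 g
n(Sn) = 22.21 / 118.71 = 0.1871 mol; n(e⁻) = 2 × 0.1871 = 0.3742 mol
Q = 0.3742 × 96500 = 36110 C
t = 36110 / 0.583 = 61940 s = 1030 min

1030 min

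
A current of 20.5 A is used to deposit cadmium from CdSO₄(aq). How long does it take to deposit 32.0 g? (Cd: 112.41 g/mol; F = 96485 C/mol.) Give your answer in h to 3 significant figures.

0.744 h

n(Cd) = 32.0 / 112.41 = 0.2847 mol
Cd²⁺ + 2e⁻ → Cd, so n(e⁻) = 2 × 0.2847 = 0.5694 mol
Q = 0.5694 × 96485 = 54940 C
t = Q / I = 54940 / 20.5 = 2680 s = 0.744 h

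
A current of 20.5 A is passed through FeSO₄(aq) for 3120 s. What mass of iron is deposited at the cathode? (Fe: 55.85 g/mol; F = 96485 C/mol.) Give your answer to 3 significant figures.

18.5 g

Q = 20.5 A × 3120 s = 63960 C
n(e⁻) = Q/F = 63960/96485 = 0.6629 mol
Fe²⁺ + 2e⁻ → Fe, so n(Fe) = 0.6629 / 2 = 0.3315 mol
m = 0.3315 × 55.85 = 18.5 g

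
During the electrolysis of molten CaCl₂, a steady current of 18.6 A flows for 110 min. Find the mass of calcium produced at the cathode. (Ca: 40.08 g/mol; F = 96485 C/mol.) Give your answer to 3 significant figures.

Q = 18.6 A × 6600 s = 1.228×10^5 C
n(e⁻) = Q/F = 1.228×10^5/96485 = 1.273 mol
Ca²⁺ + 2e⁻ → Ca, so n(Ca) = 1.273 / 2 = 0.6365 mol
m = 0.6365 × 40.08 = 25.5 g

25.5 g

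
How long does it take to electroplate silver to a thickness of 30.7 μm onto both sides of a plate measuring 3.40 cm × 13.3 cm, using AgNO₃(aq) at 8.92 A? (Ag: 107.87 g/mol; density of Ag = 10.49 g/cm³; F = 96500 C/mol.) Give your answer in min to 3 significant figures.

Plated area = 2 × 3.40 × 13.3 = 90.44 cm²
Volume = 90.44 × 30.7×10⁻⁴ cm = 0.2777 cm³
m(Ag) = 0.2777 × 10.49 = 2.913 g
n(Ag) = 2.913 / 107.87 = 0.02700 mol; n(e⁻) = 0.02700 mol
Q = 0.02700 × 96500 = 2606 C
t = 2606 / 8.92 = 292.2 s = 4.87 min

4.87 min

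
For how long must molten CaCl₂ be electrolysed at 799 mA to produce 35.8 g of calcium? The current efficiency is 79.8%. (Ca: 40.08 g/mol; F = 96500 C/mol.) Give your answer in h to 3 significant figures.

75.1 h

n(Ca) = 35.8 / 40.08 = 0.8932 mol
Ca²⁺ + 2e⁻ → Ca, so n(e⁻) = 2 × 0.8932 = 1.786 mol
Q = 1.786 × 96500 / 0.798 = 2.160×10^5 C
t = Q / I = 2.160×10^5 / 0.799 = 2.703×10^5 s = 75.1 h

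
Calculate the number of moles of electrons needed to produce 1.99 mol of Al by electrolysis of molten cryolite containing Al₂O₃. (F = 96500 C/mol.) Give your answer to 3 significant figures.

Al³⁺ + 3e⁻ → Al, so n(e⁻) = 3 × 1.99 = 5.970 mol

5.97 mol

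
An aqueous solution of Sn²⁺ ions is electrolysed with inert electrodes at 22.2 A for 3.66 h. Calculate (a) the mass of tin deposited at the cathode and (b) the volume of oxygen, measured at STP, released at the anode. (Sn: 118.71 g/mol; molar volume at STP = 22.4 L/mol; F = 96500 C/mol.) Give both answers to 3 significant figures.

180 g Sn; 17.0 L O₂

Q = 22.2 × 13176 = 2.925×10^5 C; n(e⁻) = 2.925×10^5 / 96500 = 3.031 mol
Cathode: Sn²⁺ + 2e⁻ → Sn → n(Sn) = 3.031/2 = 1.516 mol → 180 g
Anode: 2H₂O → O₂ + 4H⁺ + 4e⁻ → n(O₂) = 3.031/4 = 0.7578 mol → 17.0 L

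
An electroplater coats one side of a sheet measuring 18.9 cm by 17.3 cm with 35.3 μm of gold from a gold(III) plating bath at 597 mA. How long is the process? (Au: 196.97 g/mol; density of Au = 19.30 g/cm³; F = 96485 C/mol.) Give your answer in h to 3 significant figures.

15.2 h

Plated area = 18.9 × 17.3 = 327.0 cm²
Volume = 327.0 × 35.3×10⁻⁴ cm = 1.154 cm³
m(Au) = 1.154 × 19.30 = 22.27 g
n(Au) = 22.27 / 196.97 = 0.1131 mol; n(e⁻) = 3 × 0.1131 = 0.3393 mol
Q = 0.3393 × 96485 = 32740 C
t = 32740 / 0.597 = 54840 s = 15.2 h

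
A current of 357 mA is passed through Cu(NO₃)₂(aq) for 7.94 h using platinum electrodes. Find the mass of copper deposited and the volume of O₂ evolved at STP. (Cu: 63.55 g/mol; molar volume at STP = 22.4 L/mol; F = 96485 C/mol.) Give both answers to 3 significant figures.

3.36 g Cu; 0.592 L O₂

Q = 0.357 × 28584 = 10200 C; n(e⁻) = 10200 / 96485 = 0.1057 mol
Cathode: Cu²⁺ + 2e⁻ → Cu → n(Cu) = 0.1057/2 = 0.05285 mol → 3.36 g
Anode: 2H₂O → O₂ + 4H⁺ + 4e⁻ → n(O₂) = 0.1057/4 = 0.02643 mol → 0.592 L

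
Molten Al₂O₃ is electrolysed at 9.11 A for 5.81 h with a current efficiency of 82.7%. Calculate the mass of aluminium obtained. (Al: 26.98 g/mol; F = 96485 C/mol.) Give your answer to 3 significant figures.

Q = 9.11 × 20916 = 1.905×10^5 C
n(e⁻) = 1.905×10^5 / 96485 = 1.974 mol
Al³⁺ + 3e⁻ → Al, so theoretical m(Al) = 0.6580 × 26.98 = 17.75 g
Actual mass = 82.7% × 17.75 = 14.7 g

14.7 g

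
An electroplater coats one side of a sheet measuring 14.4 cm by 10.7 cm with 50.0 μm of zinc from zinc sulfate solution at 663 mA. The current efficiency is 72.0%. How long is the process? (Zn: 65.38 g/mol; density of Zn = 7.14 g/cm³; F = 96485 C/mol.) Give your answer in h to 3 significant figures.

Plated area = 14.4 × 10.7 = 154.1 cm²
Volume = 154.1 × 50.0×10⁻⁴ cm = 0.7705 cm³
m(Zn) = 0.7705 × 7.14 = 5.501 g
n(Zn) = 5.501 / 65.38 = 0.08414 mol; n(e⁻) = 2 × 0.08414 = 0.1683 mol
Q = 0.1683 × 96485 / 0.720 = 22550 C
t = 22550 / 0.663 = 34010 s = 9.45 h

9.45 h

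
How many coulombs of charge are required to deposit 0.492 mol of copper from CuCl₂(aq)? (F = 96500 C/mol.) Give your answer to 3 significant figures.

Cu²⁺ + 2e⁻ → Cu, so n(e⁻) = 2 × 0.492 = 0.9840 mol
Q = 0.9840 × 96500 = 94960 C

95000 C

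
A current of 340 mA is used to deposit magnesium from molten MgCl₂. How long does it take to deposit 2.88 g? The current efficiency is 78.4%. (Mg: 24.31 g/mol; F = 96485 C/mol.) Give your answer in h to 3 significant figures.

23.8 h

n(Mg) = 2.88 / 24.31 = 0.1185 mol
Mg²⁺ + 2e⁻ → Mg, so n(e⁻) = 2 × 0.1185 = 0.2370 mol
Q = 0.2370 × 96485 / 0.784 = 29170 C
t = Q / I = 29170 / 0.340 = 85790 s = 23.8 h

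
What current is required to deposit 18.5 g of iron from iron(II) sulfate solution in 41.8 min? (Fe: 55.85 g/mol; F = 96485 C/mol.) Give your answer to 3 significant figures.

25.5 A

n(Fe) = 18.5 / 55.85 = 0.3312 mol
Fe²⁺ + 2e⁻ → Fe, so n(e⁻) = 2 × 0.3312 = 0.6624 mol
Q = 0.6624 × 96485 = 63910 C
I = Q / t = 63910 / 2508 s = 25.5 A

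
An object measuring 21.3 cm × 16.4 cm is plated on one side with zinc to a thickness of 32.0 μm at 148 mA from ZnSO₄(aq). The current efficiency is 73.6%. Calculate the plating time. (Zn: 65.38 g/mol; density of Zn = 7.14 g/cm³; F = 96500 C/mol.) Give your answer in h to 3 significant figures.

Plated area = 21.3 × 16.4 = 349.3 cm²
Volume = 349.3 × 32.0×10⁻⁴ cm = 1.118 cm³
m(Zn) = 1.118 × 7.14 = 7.983 g
n(Zn) = 7.983 / 65.38 = 0.1221 mol; n(e⁻) = 2 × 0.1221 = 0.2442 mol
Q = 0.2442 × 96500 / 0.736 = 32020 C
t = 32020 / 0.148 = 2.164×10^5 s = 60.1 h

60.1 h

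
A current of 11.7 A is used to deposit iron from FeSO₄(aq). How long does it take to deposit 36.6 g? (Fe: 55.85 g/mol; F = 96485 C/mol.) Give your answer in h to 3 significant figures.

n(Fe) = 36.6 / 55.85 = 0.6553 mol
Fe²⁺ + 2e⁻ → Fe, so n(e⁻) = 2 × 0.6553 = 1.311 mol
Q = 1.311 × 96485 = 1.265×10^5 C
t = Q / I = 1.265×10^5 / 11.7 = 10810 s = 3.00 h

3.00 h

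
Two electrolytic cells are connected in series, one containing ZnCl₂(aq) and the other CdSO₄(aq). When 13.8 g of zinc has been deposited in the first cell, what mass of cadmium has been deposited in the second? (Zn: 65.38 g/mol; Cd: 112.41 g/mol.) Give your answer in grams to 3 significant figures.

n(Zn) = 13.8 / 65.38 = 0.2111 mol
Zn²⁺ + 2e⁻ → Zn, so n(e⁻) = 2 × 0.2111 = 0.4222 mol
In series, the same 0.4222 mol of electrons flows through the second cell.
Cd²⁺ + 2e⁻ → Cd, so n(Cd) = 0.4222 / 2 = 0.2111 mol
m(Cd) = 0.2111 × 112.41 = 23.7 g

23.7 g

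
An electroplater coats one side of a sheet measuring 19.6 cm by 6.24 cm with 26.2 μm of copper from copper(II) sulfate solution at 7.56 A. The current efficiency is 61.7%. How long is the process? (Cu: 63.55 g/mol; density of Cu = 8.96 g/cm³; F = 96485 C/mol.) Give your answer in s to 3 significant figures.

1870 s

Plated area = 19.6 × 6.24 = 122.3 cm²
Volume = 122.3 × 26.2×10⁻⁴ cm = 0.3204 cm³
m(Cu) = 0.3204 × 8.96 = 2.871 g
n(Cu) = 2.871 / 63.55 = 0.04518 mol; n(e⁻) = 2 × 0.04518 = 0.09036 mol
Q = 0.09036 × 96485 / 0.617 = 14130 C
t = 14130 / 7.56 = 1869 s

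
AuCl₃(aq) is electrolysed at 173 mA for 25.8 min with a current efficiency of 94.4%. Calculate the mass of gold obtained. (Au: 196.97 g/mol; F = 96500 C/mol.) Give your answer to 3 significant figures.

Q = 0.173 × 1548 = 267.8 C
n(e⁻) = 267.8 / 96500 = 0.002775 mol
Au³⁺ + 3e⁻ → Au, so theoretical m(Au) = 9.250×10^-4 × 196.97 = 0.1822 g
Actual mass = 94.4% × 0.1822 = 0.172 g

0.172 g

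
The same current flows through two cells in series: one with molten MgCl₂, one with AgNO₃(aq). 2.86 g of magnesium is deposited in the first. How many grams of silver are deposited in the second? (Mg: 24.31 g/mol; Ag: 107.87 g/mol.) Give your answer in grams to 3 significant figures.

n(Mg) = 2.86 / 24.31 = 0.1176 mol
Mg²⁺ + 2e⁻ → Mg, so n(e⁻) = 2 × 0.1176 = 0.2352 mol
Since the cells are in series, n(e⁻) in the Ag cell is also 0.2352 mol.
Ag⁺ + e⁻ → Ag, so n(Ag) = 0.2352 mol
m(Ag) = 0.2352 × 107.87 = 25.4 g

25.4 g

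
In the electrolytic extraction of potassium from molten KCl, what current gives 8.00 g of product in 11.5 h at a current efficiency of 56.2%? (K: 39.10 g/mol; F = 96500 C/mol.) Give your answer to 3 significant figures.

0.849 A

n(K) = 8.00 / 39.10 = 0.2046 mol
K⁺ + e⁻ → K, so n(e⁻) = 0.2046 mol
Q = 0.2046 × 96500 / 0.562 = 35130 C
I = Q / t = 35130 / 41400 s = 0.849 A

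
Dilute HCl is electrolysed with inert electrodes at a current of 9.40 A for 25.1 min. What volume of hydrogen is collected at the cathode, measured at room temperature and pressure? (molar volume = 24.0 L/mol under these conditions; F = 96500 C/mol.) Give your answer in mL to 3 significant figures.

Charge passed = 9.40 × 1506 = 14160 C
n(e⁻) = 14160 / 96500 = 0.1467 mol
2H⁺ + 2e⁻ → H₂, so n(H₂) = 0.1467 / 2 = 0.07335 mol
V = 0.07335 × 24.0 = 1.760 L
= 1760 mL

1760 mL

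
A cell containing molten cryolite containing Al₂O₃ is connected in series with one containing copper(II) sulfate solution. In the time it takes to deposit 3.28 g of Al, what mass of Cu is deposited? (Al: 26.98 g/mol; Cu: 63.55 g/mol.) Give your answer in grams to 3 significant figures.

n(Al) = 3.28 / 26.98 = 0.1216 mol
Al³⁺ + 3e⁻ → Al, so n(e⁻) = 3 × 0.1216 = 0.3648 mol
In series, the same 0.3648 mol of electrons flows through the second cell.
Cu²⁺ + 2e⁻ → Cu, so n(Cu) = 0.3648 / 2 = 0.1824 mol
m(Cu) = 0.1824 × 63.55 = 11.6 g

11.6 g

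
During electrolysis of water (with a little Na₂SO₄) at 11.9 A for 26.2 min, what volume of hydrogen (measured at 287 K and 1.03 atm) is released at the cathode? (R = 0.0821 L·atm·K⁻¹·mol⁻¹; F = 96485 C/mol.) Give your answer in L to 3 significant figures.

2.22 L

Q = 11.9 A × 1572 s = 18710 C
Moles of electrons = 18710 / 96485 = 0.1939 mol
2H⁺ + 2e⁻ → H₂, so n(H₂) = 0.1939 / 2 = 0.09695 mol
V = nRT/P = 0.09695 × 0.0821 × 287 / 1.03 = 2.218 L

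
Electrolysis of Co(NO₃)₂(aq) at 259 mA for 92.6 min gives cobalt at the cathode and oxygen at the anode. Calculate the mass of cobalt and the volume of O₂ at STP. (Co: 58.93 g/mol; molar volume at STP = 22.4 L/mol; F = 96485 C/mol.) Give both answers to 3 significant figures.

0.439 g Co; 0.0835 L O₂

Q = 0.259 × 5556 = 1439 C; n(e⁻) = 1439 / 96485 = 0.01491 mol
Cathode: Co²⁺ + 2e⁻ → Co → n(Co) = 0.01491/2 = 0.007455 mol → 0.439 g
Anode: 2H₂O → O₂ + 4H⁺ + 4e⁻ → n(O₂) = 0.01491/4 = 0.003728 mol → 0.0835 L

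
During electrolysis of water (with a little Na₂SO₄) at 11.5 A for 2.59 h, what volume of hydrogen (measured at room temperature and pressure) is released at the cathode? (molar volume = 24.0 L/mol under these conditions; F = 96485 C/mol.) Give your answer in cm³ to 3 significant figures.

Charge passed = 11.5 × 9324 = 1.072×10^5 C
n(e⁻) = Q/F = 1.072×10^5/96485 = 1.111 mol
2H⁺ + 2e⁻ → H₂, so n(H₂) = 1.111 / 2 = 0.5555 mol
V = 0.5555 × 24.0 = 13.33 L
= 13300 cm³

13300 cm³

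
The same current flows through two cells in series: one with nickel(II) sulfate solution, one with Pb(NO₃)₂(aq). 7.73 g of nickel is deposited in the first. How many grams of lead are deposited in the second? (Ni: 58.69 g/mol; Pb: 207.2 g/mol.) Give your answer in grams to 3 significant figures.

27.3 g

n(Ni) = 7.73 / 58.69 = 0.1317 mol
Ni²⁺ + 2e⁻ → Ni, so n(e⁻) = 2 × 0.1317 = 0.2634 mol
In series, the same 0.2634 mol of electrons flows through the second cell.
Pb²⁺ + 2e⁻ → Pb, so n(Pb) = 0.2634 / 2 = 0.1317 mol
m(Pb) = 0.1317 × 207.2 = 27.3 g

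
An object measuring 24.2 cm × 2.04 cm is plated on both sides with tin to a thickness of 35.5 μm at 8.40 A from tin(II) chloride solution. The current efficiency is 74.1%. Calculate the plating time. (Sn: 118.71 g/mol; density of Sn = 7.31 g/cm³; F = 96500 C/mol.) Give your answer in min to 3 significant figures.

11.2 min

Plated area = 2 × 24.2 × 2.04 = 98.74 cm²
Volume = 98.74 × 35.5×10⁻⁴ cm = 0.3505 cm³
m(Sn) = 0.3505 × 7.31 = 2.562 g
n(Sn) = 2.562 / 118.71 = 0.02158 mol; n(e⁻) = 2 × 0.02158 = 0.04316 mol
Q = 0.04316 × 96500 / 0.741 = 5621 C
t = 5621 / 8.40 = 669.2 s = 11.2 min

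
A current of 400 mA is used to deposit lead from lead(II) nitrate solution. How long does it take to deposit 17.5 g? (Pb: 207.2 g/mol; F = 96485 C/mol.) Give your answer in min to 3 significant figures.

n(Pb) = 17.5 / 207.2 = 0.08446 mol
Pb²⁺ + 2e⁻ → Pb, so n(e⁻) = 2 × 0.08446 = 0.1689 mol
Q = 0.1689 × 96485 = 16300 C
t = Q / I = 16300 / 0.400 = 40750 s = 679 min

679 min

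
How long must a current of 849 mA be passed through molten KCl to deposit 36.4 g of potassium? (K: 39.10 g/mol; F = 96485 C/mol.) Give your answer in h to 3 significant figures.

29.4 h

n(K) = 36.4 / 39.10 = 0.9309 mol
K⁺ + e⁻ → K, so n(e⁻) = 0.9309 mol
Q = 0.9309 × 96485 = 89820 C
t = Q / I = 89820 / 0.849 = 1.058×10^5 s = 29.4 h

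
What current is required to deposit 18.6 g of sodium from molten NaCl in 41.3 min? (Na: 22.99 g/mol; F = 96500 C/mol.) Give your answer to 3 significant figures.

n(Na) = 18.6 / 22.99 = 0.8090 mol
Na⁺ + e⁻ → Na, so n(e⁻) = 0.8090 mol
Q = 0.8090 × 96500 = 78070 C
I = Q / t = 78070 / 2478 s = 31.5 A

31.5 A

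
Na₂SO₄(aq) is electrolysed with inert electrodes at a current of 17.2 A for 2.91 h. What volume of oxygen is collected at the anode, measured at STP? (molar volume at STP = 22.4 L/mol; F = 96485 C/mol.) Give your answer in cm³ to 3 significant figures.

Charge passed = 17.2 × 10476 = 1.802×10^5 C
n(e⁻) = 1.802×10^5 / 96485 = 1.868 mol
2H₂O → O₂ + 4H⁺ + 4e⁻, so n(O₂) = 1.868 / 4 = 0.4670 mol
V = 0.4670 × 22.4 = 10.46 L
= 10500 cm³

10500 cm³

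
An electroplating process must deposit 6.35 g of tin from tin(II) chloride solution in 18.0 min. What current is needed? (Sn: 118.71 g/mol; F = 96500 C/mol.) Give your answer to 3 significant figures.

n(Sn) = 6.35 / 118.71 = 0.05349 mol
Sn²⁺ + 2e⁻ → Sn, so n(e⁻) = 2 × 0.05349 = 0.1070 mol
Q = 0.1070 × 96500 = 10330 C
I = Q / t = 10330 / 1080 s = 9.56 A

9.56 A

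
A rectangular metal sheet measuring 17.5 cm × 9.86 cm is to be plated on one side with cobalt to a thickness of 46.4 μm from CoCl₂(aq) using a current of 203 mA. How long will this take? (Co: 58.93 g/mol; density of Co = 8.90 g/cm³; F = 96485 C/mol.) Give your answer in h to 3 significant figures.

31.9 h

Plated area = 17.5 × 9.86 = 172.6 cm²
Volume = 172.6 × 46.4×10⁻⁴ cm = 0.8009 cm³
m(Co) = 0.8009 × 8.90 = 7.128 g
n(Co) = 7.128 / 58.93 = 0.1210 mol; n(e⁻) = 2 × 0.1210 = 0.2420 mol
Q = 0.2420 × 96485 = 23350 C
t = 23350 / 0.203 = 1.150×10^5 s = 31.9 h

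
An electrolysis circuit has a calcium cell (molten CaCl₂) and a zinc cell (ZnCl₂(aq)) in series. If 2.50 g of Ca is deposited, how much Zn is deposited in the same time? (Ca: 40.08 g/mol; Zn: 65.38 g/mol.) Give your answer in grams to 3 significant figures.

4.08 g

n(Ca) = 2.50 / 40.08 = 0.06238 mol
Ca²⁺ + 2e⁻ → Ca, so n(e⁻) = 2 × 0.06238 = 0.1248 mol
The cells are in series, so the same charge (and hence the same n(e⁻) = 0.1248 mol) passes through both.
Zn²⁺ + 2e⁻ → Zn, so n(Zn) = 0.1248 / 2 = 0.06240 mol
m(Zn) = 0.06240 × 65.38 = 4.08 g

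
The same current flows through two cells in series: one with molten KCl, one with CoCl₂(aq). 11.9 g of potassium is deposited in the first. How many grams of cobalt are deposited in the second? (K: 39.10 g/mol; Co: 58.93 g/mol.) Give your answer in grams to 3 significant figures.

n(K) = 11.9 / 39.10 = 0.3043 mol
K⁺ + e⁻ → K, so n(e⁻) = 0.3043 mol
The cells are in series, so the same charge (and hence the same n(e⁻) = 0.3043 mol) passes through both.
Co²⁺ + 2e⁻ → Co, so n(Co) = 0.3043 / 2 = 0.1522 mol
m(Co) = 0.1522 × 58.93 = 8.97 g

8.97 g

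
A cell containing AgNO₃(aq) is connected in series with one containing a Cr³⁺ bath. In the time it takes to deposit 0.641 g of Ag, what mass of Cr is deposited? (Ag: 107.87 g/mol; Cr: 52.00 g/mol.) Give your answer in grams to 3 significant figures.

n(Ag) = 0.641 / 107.87 = 0.005942 mol
Ag⁺ + e⁻ → Ag, so n(e⁻) = 0.005942 mol
The cells are in series, so the same charge (and hence the same n(e⁻) = 0.005942 mol) passes through both.
Cr³⁺ + 3e⁻ → Cr, so n(Cr) = 0.005942 / 3 = 0.001981 mol
m(Cr) = 0.001981 × 52.00 = 0.103 g

0.103 g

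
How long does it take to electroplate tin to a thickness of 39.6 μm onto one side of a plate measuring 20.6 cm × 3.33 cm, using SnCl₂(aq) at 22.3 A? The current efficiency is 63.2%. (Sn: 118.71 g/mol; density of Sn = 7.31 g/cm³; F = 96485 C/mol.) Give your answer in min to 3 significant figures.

3.82 min

Plated area = 20.6 × 3.33 = 68.60 cm²
Volume = 68.60 × 39.6×10⁻⁴ cm = 0.2717 cm³
m(Sn) = 0.2717 × 7.31 = 1.986 g
n(Sn) = 1.986 / 118.71 = 0.01673 mol; n(e⁻) = 2 × 0.01673 = 0.03346 mol
Q = 0.03346 × 96485 / 0.632 = 5108 C
t = 5108 / 22.3 = 229.1 s = 3.82 min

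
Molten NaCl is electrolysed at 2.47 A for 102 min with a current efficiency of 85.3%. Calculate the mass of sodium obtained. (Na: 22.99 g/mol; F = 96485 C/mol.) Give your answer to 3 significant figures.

Q = 2.47 × 6120 = 15120 C
n(e⁻) = 15120 / 96485 = 0.1567 mol
Na⁺ + e⁻ → Na, so theoretical m(Na) = 0.1567 × 22.99 = 3.603 g
Actual mass = 85.3% × 3.603 = 3.07 g

3.07 g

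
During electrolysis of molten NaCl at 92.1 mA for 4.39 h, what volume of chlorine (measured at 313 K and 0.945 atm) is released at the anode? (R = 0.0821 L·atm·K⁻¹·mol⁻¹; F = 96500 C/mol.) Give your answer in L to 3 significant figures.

Q = 0.0921 A × 15804 s = 1456 C
n(e⁻) = Q/F = 1456/96500 = 0.01509 mol
2Cl⁻ → Cl₂ + 2e⁻, so n(Cl₂) = 0.01509 / 2 = 0.007545 mol
V = nRT/P = 0.007545 × 0.0821 × 313 / 0.945 = 0.2052 L

0.205 L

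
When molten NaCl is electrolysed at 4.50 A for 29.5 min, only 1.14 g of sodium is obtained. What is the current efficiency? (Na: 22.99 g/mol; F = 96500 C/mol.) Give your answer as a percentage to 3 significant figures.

60.1%

Q = 4.50 × 1770 = 7965 C
n(e⁻) = 7965 / 96500 = 0.08254 mol
Na⁺ + e⁻ → Na, so theoretical n(Na) = 0.08254 mol → 1.898 g
Efficiency = 1.14 / 1.898 = 0.6006 = 60.1%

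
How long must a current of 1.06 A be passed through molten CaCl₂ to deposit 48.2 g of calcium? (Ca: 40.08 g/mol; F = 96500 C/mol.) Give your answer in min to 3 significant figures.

n(Ca) = 48.2 / 40.08 = 1.203 mol
Ca²⁺ + 2e⁻ → Ca, so n(e⁻) = 2 × 1.203 = 2.406 mol
Q = 2.406 × 96500 = 2.322×10^5 C
t = Q / I = 2.322×10^5 / 1.06 = 2.191×10^5 s = 3650 min

3650 min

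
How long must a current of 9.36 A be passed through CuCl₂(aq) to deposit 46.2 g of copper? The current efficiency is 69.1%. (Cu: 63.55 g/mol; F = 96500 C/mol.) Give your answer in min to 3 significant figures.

362 min

n(Cu) = 46.2 / 63.55 = 0.7270 mol
Cu²⁺ + 2e⁻ → Cu, so n(e⁻) = 2 × 0.7270 = 1.454 mol
Q = 1.454 × 96500 / 0.691 = 2.031×10^5 C
t = Q / I = 2.031×10^5 / 9.36 = 21700 s = 362 min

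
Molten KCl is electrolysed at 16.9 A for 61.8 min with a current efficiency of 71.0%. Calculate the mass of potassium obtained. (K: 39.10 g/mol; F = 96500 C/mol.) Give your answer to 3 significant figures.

Q = 16.9 × 3708 = 62670 C
n(e⁻) = 62670 / 96500 = 0.6494 mol
K⁺ + e⁻ → K, so theoretical m(K) = 0.6494 × 39.10 = 25.39 g
Actual mass = 71.0% × 25.39 = 18.0 g

18.0 g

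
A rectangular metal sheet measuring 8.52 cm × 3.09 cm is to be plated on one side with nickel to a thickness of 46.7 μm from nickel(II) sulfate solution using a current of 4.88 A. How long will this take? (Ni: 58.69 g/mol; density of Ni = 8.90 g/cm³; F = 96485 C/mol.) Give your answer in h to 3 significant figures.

Plated area = 8.52 × 3.09 = 26.33 cm²
Volume = 26.33 × 46.7×10⁻⁴ cm = 0.1230 cm³
m(Ni) = 0.1230 × 8.90 = 1.095 g
n(Ni) = 1.095 / 58.69 = 0.01866 mol; n(e⁻) = 2 × 0.01866 = 0.03732 mol
Q = 0.03732 × 96485 = 3601 C
t = 3601 / 4.88 = 737.9 s = 0.205 h

0.205 h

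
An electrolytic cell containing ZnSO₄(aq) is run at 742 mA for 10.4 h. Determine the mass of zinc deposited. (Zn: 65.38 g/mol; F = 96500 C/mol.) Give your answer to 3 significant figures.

Q = It = 0.742 × 37440 = 27780 C
n(e⁻) = Q/F = 27780/96500 = 0.2879 mol
Zn²⁺ + 2e⁻ → Zn, so n(Zn) = 0.2879 / 2 = 0.1440 mol
m = 0.1440 × 65.38 = 9.41 g

9.41 g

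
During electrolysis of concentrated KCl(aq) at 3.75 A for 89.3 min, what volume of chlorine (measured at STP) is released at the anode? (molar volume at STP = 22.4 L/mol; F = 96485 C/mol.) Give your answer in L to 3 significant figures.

2.33 L

Charge passed = 3.75 × 5358 = 20090 C
Moles of electrons = 20090 / 96485 = 0.2082 mol
2Cl⁻ → Cl₂ + 2e⁻, so n(Cl₂) = 0.2082 / 2 = 0.1041 mol
V = 0.1041 × 22.4 = 2.332 L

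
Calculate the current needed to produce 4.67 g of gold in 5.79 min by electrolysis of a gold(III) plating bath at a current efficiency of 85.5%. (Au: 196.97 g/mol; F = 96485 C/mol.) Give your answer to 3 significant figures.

n(Au) = 4.67 / 196.97 = 0.02371 mol
Au³⁺ + 3e⁻ → Au, so n(e⁻) = 3 × 0.02371 = 0.07113 mol
Q = 0.07113 × 96485 / 0.855 = 8027 C
I = Q / t = 8027 / 347.4 s = 23.1 A

23.1 A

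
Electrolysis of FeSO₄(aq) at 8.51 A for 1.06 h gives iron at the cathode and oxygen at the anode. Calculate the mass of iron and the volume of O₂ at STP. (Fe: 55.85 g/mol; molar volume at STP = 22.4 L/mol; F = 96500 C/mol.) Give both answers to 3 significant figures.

Q = 8.51 × 3816 = 32470 C; n(e⁻) = 32470 / 96500 = 0.3365 mol
Cathode: Fe²⁺ + 2e⁻ → Fe → n(Fe) = 0.3365/2 = 0.1683 mol → 9.40 g
Anode: 2H₂O → O₂ + 4H⁺ + 4e⁻ → n(O₂) = 0.3365/4 = 0.08413 mol → 1.88 L

9.40 g Fe; 1.88 L O₂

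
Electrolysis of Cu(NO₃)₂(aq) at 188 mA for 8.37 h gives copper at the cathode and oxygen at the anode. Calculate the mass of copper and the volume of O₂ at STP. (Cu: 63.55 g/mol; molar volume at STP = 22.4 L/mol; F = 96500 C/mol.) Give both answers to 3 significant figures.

Q = 0.188 × 30132 = 5665 C; n(e⁻) = 5665 / 96500 = 0.05870 mol
Cathode: Cu²⁺ + 2e⁻ → Cu → n(Cu) = 0.05870/2 = 0.02935 mol → 1.87 g
Anode: 2H₂O → O₂ + 4H⁺ + 4e⁻ → n(O₂) = 0.05870/4 = 0.01468 mol → 0.329 L

1.87 g Cu; 0.329 L O₂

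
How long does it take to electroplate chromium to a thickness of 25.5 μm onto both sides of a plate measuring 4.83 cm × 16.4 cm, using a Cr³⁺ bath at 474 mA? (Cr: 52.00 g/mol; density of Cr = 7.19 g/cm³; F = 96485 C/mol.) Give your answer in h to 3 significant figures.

Plated area = 2 × 4.83 × 16.4 = 158.4 cm²
Volume = 158.4 × 25.5×10⁻⁴ cm = 0.4039 cm³
m(Cr) = 0.4039 × 7.19 = 2.904 g
n(Cr) = 2.904 / 52.00 = 0.05585 mol; n(e⁻) = 3 × 0.05585 = 0.1676 mol
Q = 0.1676 × 96485 = 16170 C
t = 16170 / 0.474 = 34110 s = 9.48 h

9.48 h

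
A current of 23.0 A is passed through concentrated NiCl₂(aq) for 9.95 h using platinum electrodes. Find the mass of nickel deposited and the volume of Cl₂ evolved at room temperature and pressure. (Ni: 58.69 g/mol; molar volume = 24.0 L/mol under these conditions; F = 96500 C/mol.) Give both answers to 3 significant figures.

Q = 23.0 × 35820 = 8.239×10^5 C; n(e⁻) = 8.239×10^5 / 96500 = 8.538 mol
Cathode: Ni²⁺ + 2e⁻ → Ni → n(Ni) = 8.538/2 = 4.269 mol → 251 g
Anode: 2Cl⁻ → Cl₂ + 2e⁻ → n(Cl₂) = 8.538/2 = 4.269 mol → 102 L

251 g Ni; 102 L Cl₂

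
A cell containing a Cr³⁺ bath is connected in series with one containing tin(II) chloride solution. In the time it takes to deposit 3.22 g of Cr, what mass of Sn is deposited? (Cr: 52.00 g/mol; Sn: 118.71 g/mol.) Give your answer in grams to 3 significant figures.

11.0 g

n(Cr) = 3.22 / 52.00 = 0.06192 mol
Cr³⁺ + 3e⁻ → Cr, so n(e⁻) = 3 × 0.06192 = 0.1858 mol
In series, the same 0.1858 mol of electrons flows through the second cell.
Sn²⁺ + 2e⁻ → Sn, so n(Sn) = 0.1858 / 2 = 0.09290 mol
m(Sn) = 0.09290 × 118.71 = 11.0 g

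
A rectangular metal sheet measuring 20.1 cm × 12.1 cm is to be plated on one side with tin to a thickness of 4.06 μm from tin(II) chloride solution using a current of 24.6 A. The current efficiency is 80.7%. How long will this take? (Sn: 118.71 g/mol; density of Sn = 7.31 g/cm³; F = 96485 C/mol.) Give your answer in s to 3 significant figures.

Plated area = 20.1 × 12.1 = 243.2 cm²
Volume = 243.2 × 4.06×10⁻⁴ cm = 0.09874 cm³
m(Sn) = 0.09874 × 7.31 = 0.7218 g
n(Sn) = 0.7218 / 118.71 = 0.006080 mol; n(e⁻) = 2 × 0.006080 = 0.01216 mol
Q = 0.01216 × 96485 / 0.807 = 1454 C
t = 1454 / 24.6 = 59.11 s

59.1 s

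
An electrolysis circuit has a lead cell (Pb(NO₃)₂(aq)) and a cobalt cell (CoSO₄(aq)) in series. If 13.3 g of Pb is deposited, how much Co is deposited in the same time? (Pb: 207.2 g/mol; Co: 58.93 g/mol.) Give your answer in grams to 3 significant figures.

n(Pb) = 13.3 / 207.2 = 0.06419 mol
Pb²⁺ + 2e⁻ → Pb, so n(e⁻) = 2 × 0.06419 = 0.1284 mol
In series, the same 0.1284 mol of electrons flows through the second cell.
Co²⁺ + 2e⁻ → Co, so n(Co) = 0.1284 / 2 = 0.06420 mol
m(Co) = 0.06420 × 58.93 = 3.78 g

3.78 g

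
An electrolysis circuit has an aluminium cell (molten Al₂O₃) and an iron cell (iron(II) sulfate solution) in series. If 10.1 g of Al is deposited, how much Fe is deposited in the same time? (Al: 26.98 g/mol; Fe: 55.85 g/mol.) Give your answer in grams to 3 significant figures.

n(Al) = 10.1 / 26.98 = 0.3744 mol
Al³⁺ + 3e⁻ → Al, so n(e⁻) = 3 × 0.3744 = 1.123 mol
Since the cells are in series, n(e⁻) in the Fe cell is also 1.123 mol.
Fe²⁺ + 2e⁻ → Fe, so n(Fe) = 1.123 / 2 = 0.5615 mol
m(Fe) = 0.5615 × 55.85 = 31.4 g

31.4 g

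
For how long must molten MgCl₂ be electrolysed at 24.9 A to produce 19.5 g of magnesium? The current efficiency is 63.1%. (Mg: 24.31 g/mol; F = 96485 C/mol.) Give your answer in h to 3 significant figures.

n(Mg) = 19.5 / 24.31 = 0.8021 mol
Mg²⁺ + 2e⁻ → Mg, so n(e⁻) = 2 × 0.8021 = 1.604 mol
Q = 1.604 × 96485 / 0.631 = 2.453×10^5 C
t = Q / I = 2.453×10^5 / 24.9 = 9851 s = 2.74 h

2.74 h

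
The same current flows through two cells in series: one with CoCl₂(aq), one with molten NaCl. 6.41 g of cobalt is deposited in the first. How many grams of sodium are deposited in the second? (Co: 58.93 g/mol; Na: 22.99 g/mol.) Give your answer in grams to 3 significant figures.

5.00 g

n(Co) = 6.41 / 58.93 = 0.1088 mol
Co²⁺ + 2e⁻ → Co, so n(e⁻) = 2 × 0.1088 = 0.2176 mol
The cells are in series, so the same charge (and hence the same n(e⁻) = 0.2176 mol) passes through both.
Na⁺ + e⁻ → Na, so n(Na) = 0.2176 mol
m(Na) = 0.2176 × 22.99 = 5.00 g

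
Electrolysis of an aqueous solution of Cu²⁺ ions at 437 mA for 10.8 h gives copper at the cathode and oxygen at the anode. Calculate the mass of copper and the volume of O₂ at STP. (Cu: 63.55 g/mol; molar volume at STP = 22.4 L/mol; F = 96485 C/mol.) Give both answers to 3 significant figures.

5.60 g Cu; 0.986 L O₂

Q = 0.437 × 38880 = 16990 C; n(e⁻) = 16990 / 96485 = 0.1761 mol
Cathode: Cu²⁺ + 2e⁻ → Cu → n(Cu) = 0.1761/2 = 0.08805 mol → 5.60 g
Anode: 2H₂O → O₂ + 4H⁺ + 4e⁻ → n(O₂) = 0.1761/4 = 0.04403 mol → 0.986 L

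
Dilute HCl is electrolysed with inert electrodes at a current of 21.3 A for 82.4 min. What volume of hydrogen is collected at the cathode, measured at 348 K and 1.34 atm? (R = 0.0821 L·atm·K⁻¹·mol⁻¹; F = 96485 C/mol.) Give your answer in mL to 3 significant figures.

Q = It = 21.3 × 4944 = 1.053×10^5 C
Moles of electrons = 1.053×10^5 / 96485 = 1.091 mol
2H⁺ + 2e⁻ → H₂, so n(H₂) = 1.091 / 2 = 0.5455 mol
V = nRT/P = 0.5455 × 0.0821 × 348 / 1.34 = 11.63 L
= 11600 mL

11600 mL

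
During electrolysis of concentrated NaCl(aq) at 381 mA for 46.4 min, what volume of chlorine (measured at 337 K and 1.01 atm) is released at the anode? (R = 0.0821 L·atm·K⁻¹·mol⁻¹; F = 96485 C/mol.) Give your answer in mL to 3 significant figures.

Q = It = 0.381 × 2784 = 1061 C
Moles of electrons = 1061 / 96485 = 0.01100 mol
2Cl⁻ → Cl₂ + 2e⁻, so n(Cl₂) = 0.01100 / 2 = 0.005500 mol
V = nRT/P = 0.005500 × 0.0821 × 337 / 1.01 = 0.1507 L
= 151 mL

151 mL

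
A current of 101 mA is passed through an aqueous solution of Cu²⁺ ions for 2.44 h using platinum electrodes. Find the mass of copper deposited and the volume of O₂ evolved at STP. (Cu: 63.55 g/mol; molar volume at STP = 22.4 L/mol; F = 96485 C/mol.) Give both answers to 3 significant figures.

Q = 0.101 × 8784 = 887.2 C; n(e⁻) = 887.2 / 96485 = 0.009195 mol
Cathode: Cu²⁺ + 2e⁻ → Cu → n(Cu) = 0.009195/2 = 0.004598 mol → 0.292 g
Anode: 2H₂O → O₂ + 4H⁺ + 4e⁻ → n(O₂) = 0.009195/4 = 0.002299 mol → 0.0515 L

0.292 g Cu; 0.0515 L O₂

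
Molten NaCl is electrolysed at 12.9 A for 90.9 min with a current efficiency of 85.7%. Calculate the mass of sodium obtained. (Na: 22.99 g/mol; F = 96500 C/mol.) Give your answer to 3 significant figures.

Q = 12.9 × 5454 = 70360 C
n(e⁻) = 70360 / 96500 = 0.7291 mol
Na⁺ + e⁻ → Na, so theoretical m(Na) = 0.7291 × 22.99 = 16.76 g
Actual mass = 85.7% × 16.76 = 14.4 g

14.4 g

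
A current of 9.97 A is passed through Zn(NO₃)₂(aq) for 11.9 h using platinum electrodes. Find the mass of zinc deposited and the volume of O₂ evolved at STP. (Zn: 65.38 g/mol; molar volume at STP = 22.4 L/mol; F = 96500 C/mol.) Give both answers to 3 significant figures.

Q = 9.97 × 42840 = 4.271×10^5 C; n(e⁻) = 4.271×10^5 / 96500 = 4.426 mol
Cathode: Zn²⁺ + 2e⁻ → Zn → n(Zn) = 4.426/2 = 2.213 mol → 145 g
Anode: 2H₂O → O₂ + 4H⁺ + 4e⁻ → n(O₂) = 4.426/4 = 1.107 mol → 24.8 L

145 g Zn; 24.8 L O₂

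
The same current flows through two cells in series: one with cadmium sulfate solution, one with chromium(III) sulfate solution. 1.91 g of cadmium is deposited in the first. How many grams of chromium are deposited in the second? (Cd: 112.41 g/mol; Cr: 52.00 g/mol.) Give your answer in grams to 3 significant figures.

n(Cd) = 1.91 / 112.41 = 0.01699 mol
Cd²⁺ + 2e⁻ → Cd, so n(e⁻) = 2 × 0.01699 = 0.03398 mol
Same current for the same time ⇒ same n(e⁻) = 0.03398 mol in both cells.
Cr³⁺ + 3e⁻ → Cr, so n(Cr) = 0.03398 / 3 = 0.01133 mol
m(Cr) = 0.01133 × 52.00 = 0.589 g

0.589 g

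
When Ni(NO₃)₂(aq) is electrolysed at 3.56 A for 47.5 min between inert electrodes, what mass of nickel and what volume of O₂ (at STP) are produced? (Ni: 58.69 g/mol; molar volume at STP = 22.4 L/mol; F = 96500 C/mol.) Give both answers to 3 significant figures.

Q = 3.56 × 2850 = 10150 C; n(e⁻) = 10150 / 96500 = 0.1052 mol
Cathode: Ni²⁺ + 2e⁻ → Ni → n(Ni) = 0.1052/2 = 0.05260 mol → 3.09 g
Anode: 2H₂O → O₂ + 4H⁺ + 4e⁻ → n(O₂) = 0.1052/4 = 0.02630 mol → 0.589 L

3.09 g Ni; 0.589 L O₂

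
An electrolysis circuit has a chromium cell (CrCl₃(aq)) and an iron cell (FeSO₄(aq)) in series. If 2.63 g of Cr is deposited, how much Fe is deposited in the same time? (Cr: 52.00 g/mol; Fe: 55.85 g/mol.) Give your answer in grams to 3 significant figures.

4.24 g

n(Cr) = 2.63 / 52.00 = 0.05058 mol
Cr³⁺ + 3e⁻ → Cr, so n(e⁻) = 3 × 0.05058 = 0.1517 mol
The cells are in series, so the same charge (and hence the same n(e⁻) = 0.1517 mol) passes through both.
Fe²⁺ + 2e⁻ → Fe, so n(Fe) = 0.1517 / 2 = 0.07585 mol
m(Fe) = 0.07585 × 55.85 = 4.24 g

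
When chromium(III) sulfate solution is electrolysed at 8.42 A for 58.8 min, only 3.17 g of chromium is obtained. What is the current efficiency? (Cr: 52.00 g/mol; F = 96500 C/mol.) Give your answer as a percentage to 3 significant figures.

59.4%

Q = 8.42 × 3528 = 29710 C
n(e⁻) = 29710 / 96500 = 0.3079 mol
Cr³⁺ + 3e⁻ → Cr, so theoretical n(Cr) = 0.1026 mol → 5.335 g
Efficiency = 3.17 / 5.335 = 0.5942 = 59.4%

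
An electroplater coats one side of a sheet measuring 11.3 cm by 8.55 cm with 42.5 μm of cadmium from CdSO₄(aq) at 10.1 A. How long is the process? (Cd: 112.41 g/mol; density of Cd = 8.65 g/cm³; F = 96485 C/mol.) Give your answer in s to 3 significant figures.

604 s

Plated area = 11.3 × 8.55 = 96.62 cm²
Volume = 96.62 × 42.5×10⁻⁴ cm = 0.4106 cm³
m(Cd) = 0.4106 × 8.65 = 3.552 g
n(Cd) = 3.552 / 112.41 = 0.03160 mol; n(e⁻) = 2 × 0.03160 = 0.06320 mol
Q = 0.06320 × 96485 = 6098 C
t = 6098 / 10.1 = 603.8 s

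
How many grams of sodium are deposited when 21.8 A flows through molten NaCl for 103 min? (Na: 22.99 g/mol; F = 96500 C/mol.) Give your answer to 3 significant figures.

32.1 g

Q = It = 21.8 × 6180 = 1.347×10^5 C
Moles of electrons = 1.347×10^5 / 96500 = 1.396 mol
Na⁺ + e⁻ → Na, so n(Na) = 1.396 mol
m = 1.396 × 22.99 = 32.1 g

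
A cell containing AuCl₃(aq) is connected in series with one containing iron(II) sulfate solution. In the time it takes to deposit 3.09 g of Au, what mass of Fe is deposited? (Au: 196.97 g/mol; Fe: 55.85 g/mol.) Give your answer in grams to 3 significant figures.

1.31 g

n(Au) = 3.09 / 196.97 = 0.01569 mol
Au³⁺ + 3e⁻ → Au, so n(e⁻) = 3 × 0.01569 = 0.04707 mol
Since the cells are in series, n(e⁻) in the Fe cell is also 0.04707 mol.
Fe²⁺ + 2e⁻ → Fe, so n(Fe) = 0.04707 / 2 = 0.02354 mol
m(Fe) = 0.02354 × 55.85 = 1.31 g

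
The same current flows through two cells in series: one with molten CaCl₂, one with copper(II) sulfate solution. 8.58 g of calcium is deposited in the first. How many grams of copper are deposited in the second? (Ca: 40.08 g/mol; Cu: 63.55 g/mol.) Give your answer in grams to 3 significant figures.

n(Ca) = 8.58 / 40.08 = 0.2141 mol
Ca²⁺ + 2e⁻ → Ca, so n(e⁻) = 2 × 0.2141 = 0.4282 mol
In series, the same 0.4282 mol of electrons flows through the second cell.
Cu²⁺ + 2e⁻ → Cu, so n(Cu) = 0.4282 / 2 = 0.2141 mol
m(Cu) = 0.2141 × 63.55 = 13.6 g

13.6 g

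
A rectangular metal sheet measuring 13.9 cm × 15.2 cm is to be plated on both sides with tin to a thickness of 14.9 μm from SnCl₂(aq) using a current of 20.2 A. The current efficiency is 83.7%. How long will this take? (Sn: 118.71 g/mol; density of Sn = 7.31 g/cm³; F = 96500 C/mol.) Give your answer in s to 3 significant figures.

443 s

Plated area = 2 × 13.9 × 15.2 = 422.6 cm²
Volume = 422.6 × 14.9×10⁻⁴ cm = 0.6297 cm³
m(Sn) = 0.6297 × 7.31 = 4.603 g
n(Sn) = 4.603 / 118.71 = 0.03878 mol; n(e⁻) = 2 × 0.03878 = 0.07756 mol
Q = 0.07756 × 96500 / 0.837 = 8942 C
t = 8942 / 20.2 = 442.7 s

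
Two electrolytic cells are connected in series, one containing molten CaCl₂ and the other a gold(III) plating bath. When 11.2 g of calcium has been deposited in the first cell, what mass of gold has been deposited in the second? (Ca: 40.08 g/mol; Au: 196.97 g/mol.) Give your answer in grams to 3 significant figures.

n(Ca) = 11.2 / 40.08 = 0.2794 mol
Ca²⁺ + 2e⁻ → Ca, so n(e⁻) = 2 × 0.2794 = 0.5588 mol
The cells are in series, so the same charge (and hence the same n(e⁻) = 0.5588 mol) passes through both.
Au³⁺ + 3e⁻ → Au, so n(Au) = 0.5588 / 3 = 0.1863 mol
m(Au) = 0.1863 × 196.97 = 36.7 g

36.7 g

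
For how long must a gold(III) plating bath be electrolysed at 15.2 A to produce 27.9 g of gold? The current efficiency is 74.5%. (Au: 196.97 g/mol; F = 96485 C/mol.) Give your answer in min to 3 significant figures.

60.3 min

n(Au) = 27.9 / 196.97 = 0.1416 mol
Au³⁺ + 3e⁻ → Au, so n(e⁻) = 3 × 0.1416 = 0.4248 mol
Q = 0.4248 × 96485 / 0.745 = 55020 C
t = Q / I = 55020 / 15.2 = 3620 s = 60.3 min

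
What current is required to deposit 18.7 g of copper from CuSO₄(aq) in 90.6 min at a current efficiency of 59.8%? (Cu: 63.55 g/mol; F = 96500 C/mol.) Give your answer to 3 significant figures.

17.5 A

n(Cu) = 18.7 / 63.55 = 0.2943 mol
Cu²⁺ + 2e⁻ → Cu, so n(e⁻) = 2 × 0.2943 = 0.5886 mol
Q = 0.5886 × 96500 / 0.598 = 94980 C
I = Q / t = 94980 / 5436 s = 17.5 A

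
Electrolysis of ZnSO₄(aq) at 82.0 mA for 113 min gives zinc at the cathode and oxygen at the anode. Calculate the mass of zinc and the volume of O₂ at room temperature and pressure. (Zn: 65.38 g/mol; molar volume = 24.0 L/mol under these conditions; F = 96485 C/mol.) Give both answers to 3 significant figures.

0.188 g Zn; 0.0346 L O₂

Q = 0.0820 × 6780 = 556.0 C; n(e⁻) = 556.0 / 96485 = 0.005763 mol
Cathode: Zn²⁺ + 2e⁻ → Zn → n(Zn) = 0.005763/2 = 0.002882 mol → 0.188 g
Anode: 2H₂O → O₂ + 4H⁺ + 4e⁻ → n(O₂) = 0.005763/4 = 0.001441 mol → 0.0346 L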